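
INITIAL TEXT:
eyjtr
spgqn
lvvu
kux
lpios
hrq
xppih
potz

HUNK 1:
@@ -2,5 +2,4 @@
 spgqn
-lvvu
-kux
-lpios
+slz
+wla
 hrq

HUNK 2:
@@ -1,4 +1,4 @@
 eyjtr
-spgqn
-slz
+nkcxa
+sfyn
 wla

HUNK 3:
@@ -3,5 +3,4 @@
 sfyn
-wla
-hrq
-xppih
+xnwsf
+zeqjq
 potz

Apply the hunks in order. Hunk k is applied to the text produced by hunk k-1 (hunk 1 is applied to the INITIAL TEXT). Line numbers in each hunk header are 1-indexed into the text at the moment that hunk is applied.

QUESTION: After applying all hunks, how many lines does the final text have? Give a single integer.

Answer: 6

Derivation:
Hunk 1: at line 2 remove [lvvu,kux,lpios] add [slz,wla] -> 7 lines: eyjtr spgqn slz wla hrq xppih potz
Hunk 2: at line 1 remove [spgqn,slz] add [nkcxa,sfyn] -> 7 lines: eyjtr nkcxa sfyn wla hrq xppih potz
Hunk 3: at line 3 remove [wla,hrq,xppih] add [xnwsf,zeqjq] -> 6 lines: eyjtr nkcxa sfyn xnwsf zeqjq potz
Final line count: 6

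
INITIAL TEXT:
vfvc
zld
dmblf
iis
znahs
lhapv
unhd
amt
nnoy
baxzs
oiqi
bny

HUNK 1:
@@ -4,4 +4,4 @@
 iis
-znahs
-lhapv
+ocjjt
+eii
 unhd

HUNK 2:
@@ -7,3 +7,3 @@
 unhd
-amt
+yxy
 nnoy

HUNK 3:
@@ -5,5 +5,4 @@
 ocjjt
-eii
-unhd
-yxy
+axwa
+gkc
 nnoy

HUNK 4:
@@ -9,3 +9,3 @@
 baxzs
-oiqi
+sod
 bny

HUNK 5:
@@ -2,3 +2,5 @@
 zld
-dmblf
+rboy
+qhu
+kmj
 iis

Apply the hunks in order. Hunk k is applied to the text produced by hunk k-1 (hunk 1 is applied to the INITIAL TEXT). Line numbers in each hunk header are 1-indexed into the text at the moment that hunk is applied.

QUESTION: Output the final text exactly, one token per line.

Hunk 1: at line 4 remove [znahs,lhapv] add [ocjjt,eii] -> 12 lines: vfvc zld dmblf iis ocjjt eii unhd amt nnoy baxzs oiqi bny
Hunk 2: at line 7 remove [amt] add [yxy] -> 12 lines: vfvc zld dmblf iis ocjjt eii unhd yxy nnoy baxzs oiqi bny
Hunk 3: at line 5 remove [eii,unhd,yxy] add [axwa,gkc] -> 11 lines: vfvc zld dmblf iis ocjjt axwa gkc nnoy baxzs oiqi bny
Hunk 4: at line 9 remove [oiqi] add [sod] -> 11 lines: vfvc zld dmblf iis ocjjt axwa gkc nnoy baxzs sod bny
Hunk 5: at line 2 remove [dmblf] add [rboy,qhu,kmj] -> 13 lines: vfvc zld rboy qhu kmj iis ocjjt axwa gkc nnoy baxzs sod bny

Answer: vfvc
zld
rboy
qhu
kmj
iis
ocjjt
axwa
gkc
nnoy
baxzs
sod
bny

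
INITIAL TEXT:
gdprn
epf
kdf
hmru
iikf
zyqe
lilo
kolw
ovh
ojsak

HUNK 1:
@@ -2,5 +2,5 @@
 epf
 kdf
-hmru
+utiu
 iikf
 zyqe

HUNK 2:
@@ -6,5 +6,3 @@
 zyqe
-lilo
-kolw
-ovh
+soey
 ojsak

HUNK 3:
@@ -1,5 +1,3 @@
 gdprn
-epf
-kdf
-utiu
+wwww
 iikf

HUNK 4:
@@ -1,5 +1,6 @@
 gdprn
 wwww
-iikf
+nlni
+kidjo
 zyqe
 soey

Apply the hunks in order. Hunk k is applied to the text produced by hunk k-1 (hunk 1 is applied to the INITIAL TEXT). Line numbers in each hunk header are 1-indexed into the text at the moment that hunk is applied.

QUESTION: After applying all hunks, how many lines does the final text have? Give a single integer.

Hunk 1: at line 2 remove [hmru] add [utiu] -> 10 lines: gdprn epf kdf utiu iikf zyqe lilo kolw ovh ojsak
Hunk 2: at line 6 remove [lilo,kolw,ovh] add [soey] -> 8 lines: gdprn epf kdf utiu iikf zyqe soey ojsak
Hunk 3: at line 1 remove [epf,kdf,utiu] add [wwww] -> 6 lines: gdprn wwww iikf zyqe soey ojsak
Hunk 4: at line 1 remove [iikf] add [nlni,kidjo] -> 7 lines: gdprn wwww nlni kidjo zyqe soey ojsak
Final line count: 7

Answer: 7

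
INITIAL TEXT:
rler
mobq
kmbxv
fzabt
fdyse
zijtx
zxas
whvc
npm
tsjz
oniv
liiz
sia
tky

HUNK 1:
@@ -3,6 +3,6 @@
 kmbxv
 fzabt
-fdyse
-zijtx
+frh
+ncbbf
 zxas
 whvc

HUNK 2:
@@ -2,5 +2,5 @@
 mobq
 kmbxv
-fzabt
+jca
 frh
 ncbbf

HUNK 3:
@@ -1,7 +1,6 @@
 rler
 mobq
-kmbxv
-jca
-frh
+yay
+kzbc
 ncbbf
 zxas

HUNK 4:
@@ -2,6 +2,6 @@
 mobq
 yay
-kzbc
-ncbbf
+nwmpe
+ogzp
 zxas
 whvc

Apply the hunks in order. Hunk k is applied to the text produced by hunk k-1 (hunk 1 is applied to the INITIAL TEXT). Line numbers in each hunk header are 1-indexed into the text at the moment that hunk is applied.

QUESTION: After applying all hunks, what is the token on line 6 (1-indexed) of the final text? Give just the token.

Answer: zxas

Derivation:
Hunk 1: at line 3 remove [fdyse,zijtx] add [frh,ncbbf] -> 14 lines: rler mobq kmbxv fzabt frh ncbbf zxas whvc npm tsjz oniv liiz sia tky
Hunk 2: at line 2 remove [fzabt] add [jca] -> 14 lines: rler mobq kmbxv jca frh ncbbf zxas whvc npm tsjz oniv liiz sia tky
Hunk 3: at line 1 remove [kmbxv,jca,frh] add [yay,kzbc] -> 13 lines: rler mobq yay kzbc ncbbf zxas whvc npm tsjz oniv liiz sia tky
Hunk 4: at line 2 remove [kzbc,ncbbf] add [nwmpe,ogzp] -> 13 lines: rler mobq yay nwmpe ogzp zxas whvc npm tsjz oniv liiz sia tky
Final line 6: zxas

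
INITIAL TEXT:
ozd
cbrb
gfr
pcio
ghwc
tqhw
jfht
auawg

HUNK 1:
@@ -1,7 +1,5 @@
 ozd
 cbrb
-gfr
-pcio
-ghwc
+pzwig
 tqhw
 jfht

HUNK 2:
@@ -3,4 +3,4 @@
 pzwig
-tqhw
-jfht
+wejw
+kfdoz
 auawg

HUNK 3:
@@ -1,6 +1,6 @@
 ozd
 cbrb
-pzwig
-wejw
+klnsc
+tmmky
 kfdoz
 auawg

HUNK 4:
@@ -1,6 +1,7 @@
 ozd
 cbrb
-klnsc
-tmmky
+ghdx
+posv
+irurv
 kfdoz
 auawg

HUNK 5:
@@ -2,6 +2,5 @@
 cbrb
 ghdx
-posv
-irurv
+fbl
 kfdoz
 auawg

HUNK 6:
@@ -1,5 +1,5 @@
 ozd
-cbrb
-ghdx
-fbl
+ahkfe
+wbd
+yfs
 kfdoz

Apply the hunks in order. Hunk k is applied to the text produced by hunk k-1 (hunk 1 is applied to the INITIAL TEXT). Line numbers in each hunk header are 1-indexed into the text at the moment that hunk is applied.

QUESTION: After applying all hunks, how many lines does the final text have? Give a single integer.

Hunk 1: at line 1 remove [gfr,pcio,ghwc] add [pzwig] -> 6 lines: ozd cbrb pzwig tqhw jfht auawg
Hunk 2: at line 3 remove [tqhw,jfht] add [wejw,kfdoz] -> 6 lines: ozd cbrb pzwig wejw kfdoz auawg
Hunk 3: at line 1 remove [pzwig,wejw] add [klnsc,tmmky] -> 6 lines: ozd cbrb klnsc tmmky kfdoz auawg
Hunk 4: at line 1 remove [klnsc,tmmky] add [ghdx,posv,irurv] -> 7 lines: ozd cbrb ghdx posv irurv kfdoz auawg
Hunk 5: at line 2 remove [posv,irurv] add [fbl] -> 6 lines: ozd cbrb ghdx fbl kfdoz auawg
Hunk 6: at line 1 remove [cbrb,ghdx,fbl] add [ahkfe,wbd,yfs] -> 6 lines: ozd ahkfe wbd yfs kfdoz auawg
Final line count: 6

Answer: 6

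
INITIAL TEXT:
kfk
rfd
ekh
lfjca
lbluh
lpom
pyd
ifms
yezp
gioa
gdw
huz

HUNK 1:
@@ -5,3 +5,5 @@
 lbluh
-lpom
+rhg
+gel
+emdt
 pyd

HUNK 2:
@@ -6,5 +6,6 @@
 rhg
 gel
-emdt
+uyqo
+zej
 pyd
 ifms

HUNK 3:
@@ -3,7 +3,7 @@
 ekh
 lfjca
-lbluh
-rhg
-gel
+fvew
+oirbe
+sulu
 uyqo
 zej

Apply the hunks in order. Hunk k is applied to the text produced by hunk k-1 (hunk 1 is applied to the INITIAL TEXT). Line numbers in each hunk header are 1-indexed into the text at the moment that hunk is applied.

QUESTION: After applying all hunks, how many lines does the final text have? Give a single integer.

Hunk 1: at line 5 remove [lpom] add [rhg,gel,emdt] -> 14 lines: kfk rfd ekh lfjca lbluh rhg gel emdt pyd ifms yezp gioa gdw huz
Hunk 2: at line 6 remove [emdt] add [uyqo,zej] -> 15 lines: kfk rfd ekh lfjca lbluh rhg gel uyqo zej pyd ifms yezp gioa gdw huz
Hunk 3: at line 3 remove [lbluh,rhg,gel] add [fvew,oirbe,sulu] -> 15 lines: kfk rfd ekh lfjca fvew oirbe sulu uyqo zej pyd ifms yezp gioa gdw huz
Final line count: 15

Answer: 15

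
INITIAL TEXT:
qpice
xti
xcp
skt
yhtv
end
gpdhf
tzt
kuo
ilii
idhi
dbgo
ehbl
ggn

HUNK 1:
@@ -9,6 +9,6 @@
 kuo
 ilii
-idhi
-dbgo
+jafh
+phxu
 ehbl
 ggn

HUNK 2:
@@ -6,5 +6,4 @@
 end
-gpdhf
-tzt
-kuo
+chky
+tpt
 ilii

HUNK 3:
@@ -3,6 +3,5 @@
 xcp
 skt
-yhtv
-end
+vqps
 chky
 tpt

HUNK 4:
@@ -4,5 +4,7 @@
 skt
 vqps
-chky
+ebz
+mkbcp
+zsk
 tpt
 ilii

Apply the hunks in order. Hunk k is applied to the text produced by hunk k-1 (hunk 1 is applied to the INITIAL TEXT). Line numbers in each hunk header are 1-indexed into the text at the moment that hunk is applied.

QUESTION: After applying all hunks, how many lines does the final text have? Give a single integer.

Answer: 14

Derivation:
Hunk 1: at line 9 remove [idhi,dbgo] add [jafh,phxu] -> 14 lines: qpice xti xcp skt yhtv end gpdhf tzt kuo ilii jafh phxu ehbl ggn
Hunk 2: at line 6 remove [gpdhf,tzt,kuo] add [chky,tpt] -> 13 lines: qpice xti xcp skt yhtv end chky tpt ilii jafh phxu ehbl ggn
Hunk 3: at line 3 remove [yhtv,end] add [vqps] -> 12 lines: qpice xti xcp skt vqps chky tpt ilii jafh phxu ehbl ggn
Hunk 4: at line 4 remove [chky] add [ebz,mkbcp,zsk] -> 14 lines: qpice xti xcp skt vqps ebz mkbcp zsk tpt ilii jafh phxu ehbl ggn
Final line count: 14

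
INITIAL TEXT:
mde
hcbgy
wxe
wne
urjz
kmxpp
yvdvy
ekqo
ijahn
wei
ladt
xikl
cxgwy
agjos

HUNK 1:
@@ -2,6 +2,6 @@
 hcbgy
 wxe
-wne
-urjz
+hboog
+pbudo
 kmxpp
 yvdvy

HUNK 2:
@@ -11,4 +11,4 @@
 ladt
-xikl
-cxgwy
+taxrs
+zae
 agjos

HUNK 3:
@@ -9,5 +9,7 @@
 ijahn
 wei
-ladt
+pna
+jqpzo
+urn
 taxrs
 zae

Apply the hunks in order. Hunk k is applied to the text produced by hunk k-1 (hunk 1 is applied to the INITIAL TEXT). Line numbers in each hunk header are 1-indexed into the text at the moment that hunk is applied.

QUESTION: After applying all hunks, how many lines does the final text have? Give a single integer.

Hunk 1: at line 2 remove [wne,urjz] add [hboog,pbudo] -> 14 lines: mde hcbgy wxe hboog pbudo kmxpp yvdvy ekqo ijahn wei ladt xikl cxgwy agjos
Hunk 2: at line 11 remove [xikl,cxgwy] add [taxrs,zae] -> 14 lines: mde hcbgy wxe hboog pbudo kmxpp yvdvy ekqo ijahn wei ladt taxrs zae agjos
Hunk 3: at line 9 remove [ladt] add [pna,jqpzo,urn] -> 16 lines: mde hcbgy wxe hboog pbudo kmxpp yvdvy ekqo ijahn wei pna jqpzo urn taxrs zae agjos
Final line count: 16

Answer: 16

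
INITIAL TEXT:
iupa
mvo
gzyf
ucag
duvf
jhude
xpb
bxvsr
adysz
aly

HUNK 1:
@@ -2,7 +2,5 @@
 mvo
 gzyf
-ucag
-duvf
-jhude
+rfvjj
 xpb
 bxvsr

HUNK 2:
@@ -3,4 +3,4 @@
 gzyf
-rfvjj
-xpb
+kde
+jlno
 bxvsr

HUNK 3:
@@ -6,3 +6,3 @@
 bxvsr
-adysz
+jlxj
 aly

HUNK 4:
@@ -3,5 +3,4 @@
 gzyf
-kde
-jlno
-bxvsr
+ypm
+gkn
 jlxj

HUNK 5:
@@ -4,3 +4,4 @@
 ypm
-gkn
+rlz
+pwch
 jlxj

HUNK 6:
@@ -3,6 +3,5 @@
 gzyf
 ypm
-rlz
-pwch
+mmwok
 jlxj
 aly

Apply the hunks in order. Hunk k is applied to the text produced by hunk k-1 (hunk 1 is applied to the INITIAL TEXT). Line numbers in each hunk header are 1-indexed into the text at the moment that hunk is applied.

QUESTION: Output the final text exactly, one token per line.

Answer: iupa
mvo
gzyf
ypm
mmwok
jlxj
aly

Derivation:
Hunk 1: at line 2 remove [ucag,duvf,jhude] add [rfvjj] -> 8 lines: iupa mvo gzyf rfvjj xpb bxvsr adysz aly
Hunk 2: at line 3 remove [rfvjj,xpb] add [kde,jlno] -> 8 lines: iupa mvo gzyf kde jlno bxvsr adysz aly
Hunk 3: at line 6 remove [adysz] add [jlxj] -> 8 lines: iupa mvo gzyf kde jlno bxvsr jlxj aly
Hunk 4: at line 3 remove [kde,jlno,bxvsr] add [ypm,gkn] -> 7 lines: iupa mvo gzyf ypm gkn jlxj aly
Hunk 5: at line 4 remove [gkn] add [rlz,pwch] -> 8 lines: iupa mvo gzyf ypm rlz pwch jlxj aly
Hunk 6: at line 3 remove [rlz,pwch] add [mmwok] -> 7 lines: iupa mvo gzyf ypm mmwok jlxj aly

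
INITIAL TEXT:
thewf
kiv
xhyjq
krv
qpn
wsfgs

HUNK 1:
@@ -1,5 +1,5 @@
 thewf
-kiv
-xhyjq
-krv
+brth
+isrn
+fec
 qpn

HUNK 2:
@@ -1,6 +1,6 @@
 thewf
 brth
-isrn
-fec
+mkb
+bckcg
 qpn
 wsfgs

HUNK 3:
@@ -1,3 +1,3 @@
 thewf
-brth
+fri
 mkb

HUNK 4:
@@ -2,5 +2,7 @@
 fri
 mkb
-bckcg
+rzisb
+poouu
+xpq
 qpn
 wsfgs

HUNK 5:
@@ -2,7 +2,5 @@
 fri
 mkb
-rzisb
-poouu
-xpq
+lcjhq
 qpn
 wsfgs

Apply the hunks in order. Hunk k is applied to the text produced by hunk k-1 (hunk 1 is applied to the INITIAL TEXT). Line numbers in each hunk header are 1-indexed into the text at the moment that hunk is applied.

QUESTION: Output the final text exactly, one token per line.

Answer: thewf
fri
mkb
lcjhq
qpn
wsfgs

Derivation:
Hunk 1: at line 1 remove [kiv,xhyjq,krv] add [brth,isrn,fec] -> 6 lines: thewf brth isrn fec qpn wsfgs
Hunk 2: at line 1 remove [isrn,fec] add [mkb,bckcg] -> 6 lines: thewf brth mkb bckcg qpn wsfgs
Hunk 3: at line 1 remove [brth] add [fri] -> 6 lines: thewf fri mkb bckcg qpn wsfgs
Hunk 4: at line 2 remove [bckcg] add [rzisb,poouu,xpq] -> 8 lines: thewf fri mkb rzisb poouu xpq qpn wsfgs
Hunk 5: at line 2 remove [rzisb,poouu,xpq] add [lcjhq] -> 6 lines: thewf fri mkb lcjhq qpn wsfgs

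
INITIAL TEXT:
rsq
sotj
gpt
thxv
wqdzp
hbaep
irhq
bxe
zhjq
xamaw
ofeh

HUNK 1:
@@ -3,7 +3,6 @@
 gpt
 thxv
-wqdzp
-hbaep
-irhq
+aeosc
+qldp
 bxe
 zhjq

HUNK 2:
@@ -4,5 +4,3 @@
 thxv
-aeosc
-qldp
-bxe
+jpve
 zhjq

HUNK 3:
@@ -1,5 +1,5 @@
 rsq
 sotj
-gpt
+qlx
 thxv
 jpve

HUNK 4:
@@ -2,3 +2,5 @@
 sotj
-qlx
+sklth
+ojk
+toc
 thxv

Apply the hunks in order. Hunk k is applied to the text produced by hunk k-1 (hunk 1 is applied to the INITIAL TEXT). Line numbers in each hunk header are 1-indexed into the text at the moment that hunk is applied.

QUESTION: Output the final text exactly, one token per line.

Answer: rsq
sotj
sklth
ojk
toc
thxv
jpve
zhjq
xamaw
ofeh

Derivation:
Hunk 1: at line 3 remove [wqdzp,hbaep,irhq] add [aeosc,qldp] -> 10 lines: rsq sotj gpt thxv aeosc qldp bxe zhjq xamaw ofeh
Hunk 2: at line 4 remove [aeosc,qldp,bxe] add [jpve] -> 8 lines: rsq sotj gpt thxv jpve zhjq xamaw ofeh
Hunk 3: at line 1 remove [gpt] add [qlx] -> 8 lines: rsq sotj qlx thxv jpve zhjq xamaw ofeh
Hunk 4: at line 2 remove [qlx] add [sklth,ojk,toc] -> 10 lines: rsq sotj sklth ojk toc thxv jpve zhjq xamaw ofeh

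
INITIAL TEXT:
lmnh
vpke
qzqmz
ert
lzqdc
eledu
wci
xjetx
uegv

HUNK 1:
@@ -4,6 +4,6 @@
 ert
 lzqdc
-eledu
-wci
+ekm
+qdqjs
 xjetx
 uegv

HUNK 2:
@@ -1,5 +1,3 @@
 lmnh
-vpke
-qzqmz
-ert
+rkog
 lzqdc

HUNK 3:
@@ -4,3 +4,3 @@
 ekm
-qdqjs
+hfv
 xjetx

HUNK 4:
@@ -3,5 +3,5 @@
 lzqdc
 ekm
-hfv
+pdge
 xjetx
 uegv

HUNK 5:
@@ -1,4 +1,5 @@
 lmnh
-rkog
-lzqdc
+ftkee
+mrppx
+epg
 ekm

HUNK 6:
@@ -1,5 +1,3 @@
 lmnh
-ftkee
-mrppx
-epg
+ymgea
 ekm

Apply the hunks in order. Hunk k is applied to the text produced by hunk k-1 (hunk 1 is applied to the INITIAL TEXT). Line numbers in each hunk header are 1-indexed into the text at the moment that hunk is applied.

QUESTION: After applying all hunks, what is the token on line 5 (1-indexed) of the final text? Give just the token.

Answer: xjetx

Derivation:
Hunk 1: at line 4 remove [eledu,wci] add [ekm,qdqjs] -> 9 lines: lmnh vpke qzqmz ert lzqdc ekm qdqjs xjetx uegv
Hunk 2: at line 1 remove [vpke,qzqmz,ert] add [rkog] -> 7 lines: lmnh rkog lzqdc ekm qdqjs xjetx uegv
Hunk 3: at line 4 remove [qdqjs] add [hfv] -> 7 lines: lmnh rkog lzqdc ekm hfv xjetx uegv
Hunk 4: at line 3 remove [hfv] add [pdge] -> 7 lines: lmnh rkog lzqdc ekm pdge xjetx uegv
Hunk 5: at line 1 remove [rkog,lzqdc] add [ftkee,mrppx,epg] -> 8 lines: lmnh ftkee mrppx epg ekm pdge xjetx uegv
Hunk 6: at line 1 remove [ftkee,mrppx,epg] add [ymgea] -> 6 lines: lmnh ymgea ekm pdge xjetx uegv
Final line 5: xjetx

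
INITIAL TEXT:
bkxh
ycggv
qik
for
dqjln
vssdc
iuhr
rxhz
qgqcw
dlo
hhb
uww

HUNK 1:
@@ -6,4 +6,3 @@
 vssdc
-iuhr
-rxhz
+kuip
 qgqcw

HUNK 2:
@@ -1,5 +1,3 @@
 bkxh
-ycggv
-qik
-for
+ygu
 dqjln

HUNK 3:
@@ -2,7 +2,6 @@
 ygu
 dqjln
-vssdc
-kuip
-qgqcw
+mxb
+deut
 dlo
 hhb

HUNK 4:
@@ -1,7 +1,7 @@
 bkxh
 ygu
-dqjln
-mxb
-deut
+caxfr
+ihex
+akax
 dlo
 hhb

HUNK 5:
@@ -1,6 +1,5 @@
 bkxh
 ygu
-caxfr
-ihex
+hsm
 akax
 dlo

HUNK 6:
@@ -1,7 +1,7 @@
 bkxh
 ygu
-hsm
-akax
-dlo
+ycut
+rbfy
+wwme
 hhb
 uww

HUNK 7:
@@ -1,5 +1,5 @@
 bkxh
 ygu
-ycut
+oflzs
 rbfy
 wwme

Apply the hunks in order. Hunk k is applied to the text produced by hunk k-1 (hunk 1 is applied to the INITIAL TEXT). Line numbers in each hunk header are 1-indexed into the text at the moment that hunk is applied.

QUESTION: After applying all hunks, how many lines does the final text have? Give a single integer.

Hunk 1: at line 6 remove [iuhr,rxhz] add [kuip] -> 11 lines: bkxh ycggv qik for dqjln vssdc kuip qgqcw dlo hhb uww
Hunk 2: at line 1 remove [ycggv,qik,for] add [ygu] -> 9 lines: bkxh ygu dqjln vssdc kuip qgqcw dlo hhb uww
Hunk 3: at line 2 remove [vssdc,kuip,qgqcw] add [mxb,deut] -> 8 lines: bkxh ygu dqjln mxb deut dlo hhb uww
Hunk 4: at line 1 remove [dqjln,mxb,deut] add [caxfr,ihex,akax] -> 8 lines: bkxh ygu caxfr ihex akax dlo hhb uww
Hunk 5: at line 1 remove [caxfr,ihex] add [hsm] -> 7 lines: bkxh ygu hsm akax dlo hhb uww
Hunk 6: at line 1 remove [hsm,akax,dlo] add [ycut,rbfy,wwme] -> 7 lines: bkxh ygu ycut rbfy wwme hhb uww
Hunk 7: at line 1 remove [ycut] add [oflzs] -> 7 lines: bkxh ygu oflzs rbfy wwme hhb uww
Final line count: 7

Answer: 7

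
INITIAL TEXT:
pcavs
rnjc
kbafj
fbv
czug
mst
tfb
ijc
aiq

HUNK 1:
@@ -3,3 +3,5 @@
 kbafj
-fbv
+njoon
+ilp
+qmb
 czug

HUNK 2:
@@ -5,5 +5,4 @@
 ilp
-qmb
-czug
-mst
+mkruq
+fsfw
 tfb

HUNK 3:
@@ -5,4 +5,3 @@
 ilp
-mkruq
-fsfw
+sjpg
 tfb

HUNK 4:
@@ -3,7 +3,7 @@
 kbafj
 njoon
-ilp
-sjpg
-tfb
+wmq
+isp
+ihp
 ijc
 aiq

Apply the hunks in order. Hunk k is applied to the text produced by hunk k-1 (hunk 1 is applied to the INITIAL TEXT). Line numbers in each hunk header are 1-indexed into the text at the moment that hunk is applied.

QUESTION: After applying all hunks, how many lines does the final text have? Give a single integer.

Answer: 9

Derivation:
Hunk 1: at line 3 remove [fbv] add [njoon,ilp,qmb] -> 11 lines: pcavs rnjc kbafj njoon ilp qmb czug mst tfb ijc aiq
Hunk 2: at line 5 remove [qmb,czug,mst] add [mkruq,fsfw] -> 10 lines: pcavs rnjc kbafj njoon ilp mkruq fsfw tfb ijc aiq
Hunk 3: at line 5 remove [mkruq,fsfw] add [sjpg] -> 9 lines: pcavs rnjc kbafj njoon ilp sjpg tfb ijc aiq
Hunk 4: at line 3 remove [ilp,sjpg,tfb] add [wmq,isp,ihp] -> 9 lines: pcavs rnjc kbafj njoon wmq isp ihp ijc aiq
Final line count: 9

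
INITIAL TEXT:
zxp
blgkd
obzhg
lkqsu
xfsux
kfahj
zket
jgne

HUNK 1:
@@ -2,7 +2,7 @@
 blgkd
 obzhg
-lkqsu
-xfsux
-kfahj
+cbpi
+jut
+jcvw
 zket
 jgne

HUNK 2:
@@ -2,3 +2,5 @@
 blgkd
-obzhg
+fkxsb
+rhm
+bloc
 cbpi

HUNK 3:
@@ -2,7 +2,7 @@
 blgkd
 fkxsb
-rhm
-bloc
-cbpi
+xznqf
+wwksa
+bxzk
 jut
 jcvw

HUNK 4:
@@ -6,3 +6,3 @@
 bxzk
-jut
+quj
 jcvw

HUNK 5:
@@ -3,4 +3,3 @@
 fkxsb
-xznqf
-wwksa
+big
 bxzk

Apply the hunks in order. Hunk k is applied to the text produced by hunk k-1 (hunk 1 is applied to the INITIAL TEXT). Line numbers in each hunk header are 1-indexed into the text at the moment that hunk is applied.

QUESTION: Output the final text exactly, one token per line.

Hunk 1: at line 2 remove [lkqsu,xfsux,kfahj] add [cbpi,jut,jcvw] -> 8 lines: zxp blgkd obzhg cbpi jut jcvw zket jgne
Hunk 2: at line 2 remove [obzhg] add [fkxsb,rhm,bloc] -> 10 lines: zxp blgkd fkxsb rhm bloc cbpi jut jcvw zket jgne
Hunk 3: at line 2 remove [rhm,bloc,cbpi] add [xznqf,wwksa,bxzk] -> 10 lines: zxp blgkd fkxsb xznqf wwksa bxzk jut jcvw zket jgne
Hunk 4: at line 6 remove [jut] add [quj] -> 10 lines: zxp blgkd fkxsb xznqf wwksa bxzk quj jcvw zket jgne
Hunk 5: at line 3 remove [xznqf,wwksa] add [big] -> 9 lines: zxp blgkd fkxsb big bxzk quj jcvw zket jgne

Answer: zxp
blgkd
fkxsb
big
bxzk
quj
jcvw
zket
jgne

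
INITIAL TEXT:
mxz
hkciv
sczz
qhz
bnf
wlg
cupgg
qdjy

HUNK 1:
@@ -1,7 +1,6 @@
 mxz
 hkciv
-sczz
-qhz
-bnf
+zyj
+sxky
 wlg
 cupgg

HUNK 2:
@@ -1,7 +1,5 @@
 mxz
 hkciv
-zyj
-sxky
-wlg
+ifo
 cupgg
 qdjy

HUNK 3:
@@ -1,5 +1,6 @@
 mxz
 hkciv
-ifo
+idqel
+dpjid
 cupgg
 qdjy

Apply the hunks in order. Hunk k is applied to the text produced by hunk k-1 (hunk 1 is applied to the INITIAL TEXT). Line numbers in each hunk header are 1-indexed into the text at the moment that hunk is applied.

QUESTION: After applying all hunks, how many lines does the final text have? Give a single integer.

Hunk 1: at line 1 remove [sczz,qhz,bnf] add [zyj,sxky] -> 7 lines: mxz hkciv zyj sxky wlg cupgg qdjy
Hunk 2: at line 1 remove [zyj,sxky,wlg] add [ifo] -> 5 lines: mxz hkciv ifo cupgg qdjy
Hunk 3: at line 1 remove [ifo] add [idqel,dpjid] -> 6 lines: mxz hkciv idqel dpjid cupgg qdjy
Final line count: 6

Answer: 6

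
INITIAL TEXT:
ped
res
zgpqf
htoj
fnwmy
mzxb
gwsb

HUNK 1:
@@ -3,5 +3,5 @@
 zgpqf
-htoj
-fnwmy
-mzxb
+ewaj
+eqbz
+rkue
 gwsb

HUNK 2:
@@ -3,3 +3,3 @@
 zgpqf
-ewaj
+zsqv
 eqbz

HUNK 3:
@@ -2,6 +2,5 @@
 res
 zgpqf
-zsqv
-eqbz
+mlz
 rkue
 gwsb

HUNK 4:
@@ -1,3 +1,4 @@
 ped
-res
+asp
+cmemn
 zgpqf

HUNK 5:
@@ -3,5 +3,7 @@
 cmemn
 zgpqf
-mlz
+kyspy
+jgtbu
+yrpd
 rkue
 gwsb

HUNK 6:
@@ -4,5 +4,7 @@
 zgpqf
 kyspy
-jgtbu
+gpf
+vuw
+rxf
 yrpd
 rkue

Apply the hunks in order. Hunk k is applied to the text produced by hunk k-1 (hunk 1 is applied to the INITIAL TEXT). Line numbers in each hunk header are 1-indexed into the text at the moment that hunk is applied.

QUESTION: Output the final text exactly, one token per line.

Answer: ped
asp
cmemn
zgpqf
kyspy
gpf
vuw
rxf
yrpd
rkue
gwsb

Derivation:
Hunk 1: at line 3 remove [htoj,fnwmy,mzxb] add [ewaj,eqbz,rkue] -> 7 lines: ped res zgpqf ewaj eqbz rkue gwsb
Hunk 2: at line 3 remove [ewaj] add [zsqv] -> 7 lines: ped res zgpqf zsqv eqbz rkue gwsb
Hunk 3: at line 2 remove [zsqv,eqbz] add [mlz] -> 6 lines: ped res zgpqf mlz rkue gwsb
Hunk 4: at line 1 remove [res] add [asp,cmemn] -> 7 lines: ped asp cmemn zgpqf mlz rkue gwsb
Hunk 5: at line 3 remove [mlz] add [kyspy,jgtbu,yrpd] -> 9 lines: ped asp cmemn zgpqf kyspy jgtbu yrpd rkue gwsb
Hunk 6: at line 4 remove [jgtbu] add [gpf,vuw,rxf] -> 11 lines: ped asp cmemn zgpqf kyspy gpf vuw rxf yrpd rkue gwsb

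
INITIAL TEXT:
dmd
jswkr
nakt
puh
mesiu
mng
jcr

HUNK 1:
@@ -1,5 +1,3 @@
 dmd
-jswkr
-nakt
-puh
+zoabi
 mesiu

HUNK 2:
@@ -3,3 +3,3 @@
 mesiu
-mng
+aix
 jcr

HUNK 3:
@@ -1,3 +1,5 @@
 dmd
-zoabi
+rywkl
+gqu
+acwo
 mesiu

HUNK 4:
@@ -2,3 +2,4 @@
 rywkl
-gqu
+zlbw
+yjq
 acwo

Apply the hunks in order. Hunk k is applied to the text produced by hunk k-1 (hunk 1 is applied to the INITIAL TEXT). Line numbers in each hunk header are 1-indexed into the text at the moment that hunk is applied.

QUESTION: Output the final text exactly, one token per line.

Answer: dmd
rywkl
zlbw
yjq
acwo
mesiu
aix
jcr

Derivation:
Hunk 1: at line 1 remove [jswkr,nakt,puh] add [zoabi] -> 5 lines: dmd zoabi mesiu mng jcr
Hunk 2: at line 3 remove [mng] add [aix] -> 5 lines: dmd zoabi mesiu aix jcr
Hunk 3: at line 1 remove [zoabi] add [rywkl,gqu,acwo] -> 7 lines: dmd rywkl gqu acwo mesiu aix jcr
Hunk 4: at line 2 remove [gqu] add [zlbw,yjq] -> 8 lines: dmd rywkl zlbw yjq acwo mesiu aix jcr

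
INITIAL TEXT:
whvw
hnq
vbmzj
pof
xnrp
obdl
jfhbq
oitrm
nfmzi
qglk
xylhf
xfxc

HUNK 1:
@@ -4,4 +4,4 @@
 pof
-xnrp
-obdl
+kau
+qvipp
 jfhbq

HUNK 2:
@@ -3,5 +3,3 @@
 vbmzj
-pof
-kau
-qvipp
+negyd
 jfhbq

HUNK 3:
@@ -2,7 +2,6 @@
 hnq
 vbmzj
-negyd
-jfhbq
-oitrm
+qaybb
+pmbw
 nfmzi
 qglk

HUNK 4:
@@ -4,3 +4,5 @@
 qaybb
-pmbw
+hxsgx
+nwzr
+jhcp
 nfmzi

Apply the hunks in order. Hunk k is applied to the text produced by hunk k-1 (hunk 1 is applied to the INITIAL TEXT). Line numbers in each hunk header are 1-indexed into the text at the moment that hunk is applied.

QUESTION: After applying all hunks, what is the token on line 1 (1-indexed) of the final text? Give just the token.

Hunk 1: at line 4 remove [xnrp,obdl] add [kau,qvipp] -> 12 lines: whvw hnq vbmzj pof kau qvipp jfhbq oitrm nfmzi qglk xylhf xfxc
Hunk 2: at line 3 remove [pof,kau,qvipp] add [negyd] -> 10 lines: whvw hnq vbmzj negyd jfhbq oitrm nfmzi qglk xylhf xfxc
Hunk 3: at line 2 remove [negyd,jfhbq,oitrm] add [qaybb,pmbw] -> 9 lines: whvw hnq vbmzj qaybb pmbw nfmzi qglk xylhf xfxc
Hunk 4: at line 4 remove [pmbw] add [hxsgx,nwzr,jhcp] -> 11 lines: whvw hnq vbmzj qaybb hxsgx nwzr jhcp nfmzi qglk xylhf xfxc
Final line 1: whvw

Answer: whvw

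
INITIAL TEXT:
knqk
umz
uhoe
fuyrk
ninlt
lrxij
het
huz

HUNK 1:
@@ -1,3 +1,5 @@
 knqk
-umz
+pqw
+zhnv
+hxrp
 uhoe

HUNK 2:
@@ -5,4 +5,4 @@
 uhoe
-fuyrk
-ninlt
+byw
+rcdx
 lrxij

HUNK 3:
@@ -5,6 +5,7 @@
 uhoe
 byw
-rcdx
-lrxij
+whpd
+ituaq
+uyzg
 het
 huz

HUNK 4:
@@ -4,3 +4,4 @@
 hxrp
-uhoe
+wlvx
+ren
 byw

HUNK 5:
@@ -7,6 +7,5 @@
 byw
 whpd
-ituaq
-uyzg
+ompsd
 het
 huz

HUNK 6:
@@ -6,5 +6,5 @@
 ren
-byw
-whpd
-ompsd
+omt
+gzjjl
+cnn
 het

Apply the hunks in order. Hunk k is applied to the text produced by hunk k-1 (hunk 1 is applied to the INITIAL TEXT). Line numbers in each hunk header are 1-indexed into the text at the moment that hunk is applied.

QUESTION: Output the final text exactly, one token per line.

Answer: knqk
pqw
zhnv
hxrp
wlvx
ren
omt
gzjjl
cnn
het
huz

Derivation:
Hunk 1: at line 1 remove [umz] add [pqw,zhnv,hxrp] -> 10 lines: knqk pqw zhnv hxrp uhoe fuyrk ninlt lrxij het huz
Hunk 2: at line 5 remove [fuyrk,ninlt] add [byw,rcdx] -> 10 lines: knqk pqw zhnv hxrp uhoe byw rcdx lrxij het huz
Hunk 3: at line 5 remove [rcdx,lrxij] add [whpd,ituaq,uyzg] -> 11 lines: knqk pqw zhnv hxrp uhoe byw whpd ituaq uyzg het huz
Hunk 4: at line 4 remove [uhoe] add [wlvx,ren] -> 12 lines: knqk pqw zhnv hxrp wlvx ren byw whpd ituaq uyzg het huz
Hunk 5: at line 7 remove [ituaq,uyzg] add [ompsd] -> 11 lines: knqk pqw zhnv hxrp wlvx ren byw whpd ompsd het huz
Hunk 6: at line 6 remove [byw,whpd,ompsd] add [omt,gzjjl,cnn] -> 11 lines: knqk pqw zhnv hxrp wlvx ren omt gzjjl cnn het huz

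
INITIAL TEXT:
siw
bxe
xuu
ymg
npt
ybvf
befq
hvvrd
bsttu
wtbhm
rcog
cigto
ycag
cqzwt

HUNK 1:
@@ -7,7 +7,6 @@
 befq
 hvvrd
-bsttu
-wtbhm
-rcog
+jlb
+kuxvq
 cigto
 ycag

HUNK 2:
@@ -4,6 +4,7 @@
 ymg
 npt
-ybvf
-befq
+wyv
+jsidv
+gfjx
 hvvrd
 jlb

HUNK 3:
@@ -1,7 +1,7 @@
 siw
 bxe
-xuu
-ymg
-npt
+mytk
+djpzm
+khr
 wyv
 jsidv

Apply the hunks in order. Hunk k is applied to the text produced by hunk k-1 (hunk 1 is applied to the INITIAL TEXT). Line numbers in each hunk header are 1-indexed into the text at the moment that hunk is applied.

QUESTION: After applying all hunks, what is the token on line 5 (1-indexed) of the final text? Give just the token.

Answer: khr

Derivation:
Hunk 1: at line 7 remove [bsttu,wtbhm,rcog] add [jlb,kuxvq] -> 13 lines: siw bxe xuu ymg npt ybvf befq hvvrd jlb kuxvq cigto ycag cqzwt
Hunk 2: at line 4 remove [ybvf,befq] add [wyv,jsidv,gfjx] -> 14 lines: siw bxe xuu ymg npt wyv jsidv gfjx hvvrd jlb kuxvq cigto ycag cqzwt
Hunk 3: at line 1 remove [xuu,ymg,npt] add [mytk,djpzm,khr] -> 14 lines: siw bxe mytk djpzm khr wyv jsidv gfjx hvvrd jlb kuxvq cigto ycag cqzwt
Final line 5: khr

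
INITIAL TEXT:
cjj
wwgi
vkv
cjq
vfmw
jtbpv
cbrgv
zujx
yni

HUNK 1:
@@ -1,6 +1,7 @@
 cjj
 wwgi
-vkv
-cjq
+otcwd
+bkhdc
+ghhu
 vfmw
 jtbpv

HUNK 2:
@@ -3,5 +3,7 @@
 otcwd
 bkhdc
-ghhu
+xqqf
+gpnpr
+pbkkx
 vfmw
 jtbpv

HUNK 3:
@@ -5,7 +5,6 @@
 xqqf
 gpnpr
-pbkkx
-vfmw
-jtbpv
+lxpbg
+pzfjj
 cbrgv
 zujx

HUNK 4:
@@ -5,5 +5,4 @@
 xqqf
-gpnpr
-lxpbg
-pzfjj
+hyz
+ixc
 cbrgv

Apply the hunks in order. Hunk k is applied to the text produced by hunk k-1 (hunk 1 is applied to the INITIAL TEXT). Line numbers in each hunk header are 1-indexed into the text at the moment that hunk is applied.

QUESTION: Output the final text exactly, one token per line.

Answer: cjj
wwgi
otcwd
bkhdc
xqqf
hyz
ixc
cbrgv
zujx
yni

Derivation:
Hunk 1: at line 1 remove [vkv,cjq] add [otcwd,bkhdc,ghhu] -> 10 lines: cjj wwgi otcwd bkhdc ghhu vfmw jtbpv cbrgv zujx yni
Hunk 2: at line 3 remove [ghhu] add [xqqf,gpnpr,pbkkx] -> 12 lines: cjj wwgi otcwd bkhdc xqqf gpnpr pbkkx vfmw jtbpv cbrgv zujx yni
Hunk 3: at line 5 remove [pbkkx,vfmw,jtbpv] add [lxpbg,pzfjj] -> 11 lines: cjj wwgi otcwd bkhdc xqqf gpnpr lxpbg pzfjj cbrgv zujx yni
Hunk 4: at line 5 remove [gpnpr,lxpbg,pzfjj] add [hyz,ixc] -> 10 lines: cjj wwgi otcwd bkhdc xqqf hyz ixc cbrgv zujx yni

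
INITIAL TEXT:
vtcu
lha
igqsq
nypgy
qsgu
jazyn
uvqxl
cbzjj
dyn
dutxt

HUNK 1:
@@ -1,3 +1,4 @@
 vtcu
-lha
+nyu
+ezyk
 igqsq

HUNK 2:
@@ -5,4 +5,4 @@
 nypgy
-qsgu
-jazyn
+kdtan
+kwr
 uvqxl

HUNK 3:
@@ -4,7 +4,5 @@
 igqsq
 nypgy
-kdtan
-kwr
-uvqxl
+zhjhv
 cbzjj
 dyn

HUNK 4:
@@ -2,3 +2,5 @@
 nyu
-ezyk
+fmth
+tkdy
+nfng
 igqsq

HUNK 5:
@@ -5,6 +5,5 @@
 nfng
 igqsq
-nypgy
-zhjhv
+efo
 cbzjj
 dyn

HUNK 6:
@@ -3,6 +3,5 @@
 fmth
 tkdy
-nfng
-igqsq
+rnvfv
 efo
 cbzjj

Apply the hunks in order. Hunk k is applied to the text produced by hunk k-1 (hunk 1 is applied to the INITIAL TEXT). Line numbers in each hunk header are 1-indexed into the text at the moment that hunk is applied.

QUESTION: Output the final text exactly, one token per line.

Answer: vtcu
nyu
fmth
tkdy
rnvfv
efo
cbzjj
dyn
dutxt

Derivation:
Hunk 1: at line 1 remove [lha] add [nyu,ezyk] -> 11 lines: vtcu nyu ezyk igqsq nypgy qsgu jazyn uvqxl cbzjj dyn dutxt
Hunk 2: at line 5 remove [qsgu,jazyn] add [kdtan,kwr] -> 11 lines: vtcu nyu ezyk igqsq nypgy kdtan kwr uvqxl cbzjj dyn dutxt
Hunk 3: at line 4 remove [kdtan,kwr,uvqxl] add [zhjhv] -> 9 lines: vtcu nyu ezyk igqsq nypgy zhjhv cbzjj dyn dutxt
Hunk 4: at line 2 remove [ezyk] add [fmth,tkdy,nfng] -> 11 lines: vtcu nyu fmth tkdy nfng igqsq nypgy zhjhv cbzjj dyn dutxt
Hunk 5: at line 5 remove [nypgy,zhjhv] add [efo] -> 10 lines: vtcu nyu fmth tkdy nfng igqsq efo cbzjj dyn dutxt
Hunk 6: at line 3 remove [nfng,igqsq] add [rnvfv] -> 9 lines: vtcu nyu fmth tkdy rnvfv efo cbzjj dyn dutxt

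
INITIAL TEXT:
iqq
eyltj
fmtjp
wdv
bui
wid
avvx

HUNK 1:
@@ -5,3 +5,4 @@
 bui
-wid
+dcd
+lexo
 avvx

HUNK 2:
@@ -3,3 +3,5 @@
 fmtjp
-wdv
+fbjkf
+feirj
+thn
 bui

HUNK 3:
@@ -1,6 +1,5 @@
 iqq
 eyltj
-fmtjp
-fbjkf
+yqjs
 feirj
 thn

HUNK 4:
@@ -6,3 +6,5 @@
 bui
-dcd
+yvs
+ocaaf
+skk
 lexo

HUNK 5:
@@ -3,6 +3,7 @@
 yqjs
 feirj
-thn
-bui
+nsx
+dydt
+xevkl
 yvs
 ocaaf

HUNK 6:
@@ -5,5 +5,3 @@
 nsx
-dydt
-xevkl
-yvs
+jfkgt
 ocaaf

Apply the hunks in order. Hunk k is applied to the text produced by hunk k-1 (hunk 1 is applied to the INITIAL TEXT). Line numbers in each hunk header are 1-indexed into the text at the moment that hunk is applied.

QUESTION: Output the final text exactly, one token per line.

Hunk 1: at line 5 remove [wid] add [dcd,lexo] -> 8 lines: iqq eyltj fmtjp wdv bui dcd lexo avvx
Hunk 2: at line 3 remove [wdv] add [fbjkf,feirj,thn] -> 10 lines: iqq eyltj fmtjp fbjkf feirj thn bui dcd lexo avvx
Hunk 3: at line 1 remove [fmtjp,fbjkf] add [yqjs] -> 9 lines: iqq eyltj yqjs feirj thn bui dcd lexo avvx
Hunk 4: at line 6 remove [dcd] add [yvs,ocaaf,skk] -> 11 lines: iqq eyltj yqjs feirj thn bui yvs ocaaf skk lexo avvx
Hunk 5: at line 3 remove [thn,bui] add [nsx,dydt,xevkl] -> 12 lines: iqq eyltj yqjs feirj nsx dydt xevkl yvs ocaaf skk lexo avvx
Hunk 6: at line 5 remove [dydt,xevkl,yvs] add [jfkgt] -> 10 lines: iqq eyltj yqjs feirj nsx jfkgt ocaaf skk lexo avvx

Answer: iqq
eyltj
yqjs
feirj
nsx
jfkgt
ocaaf
skk
lexo
avvx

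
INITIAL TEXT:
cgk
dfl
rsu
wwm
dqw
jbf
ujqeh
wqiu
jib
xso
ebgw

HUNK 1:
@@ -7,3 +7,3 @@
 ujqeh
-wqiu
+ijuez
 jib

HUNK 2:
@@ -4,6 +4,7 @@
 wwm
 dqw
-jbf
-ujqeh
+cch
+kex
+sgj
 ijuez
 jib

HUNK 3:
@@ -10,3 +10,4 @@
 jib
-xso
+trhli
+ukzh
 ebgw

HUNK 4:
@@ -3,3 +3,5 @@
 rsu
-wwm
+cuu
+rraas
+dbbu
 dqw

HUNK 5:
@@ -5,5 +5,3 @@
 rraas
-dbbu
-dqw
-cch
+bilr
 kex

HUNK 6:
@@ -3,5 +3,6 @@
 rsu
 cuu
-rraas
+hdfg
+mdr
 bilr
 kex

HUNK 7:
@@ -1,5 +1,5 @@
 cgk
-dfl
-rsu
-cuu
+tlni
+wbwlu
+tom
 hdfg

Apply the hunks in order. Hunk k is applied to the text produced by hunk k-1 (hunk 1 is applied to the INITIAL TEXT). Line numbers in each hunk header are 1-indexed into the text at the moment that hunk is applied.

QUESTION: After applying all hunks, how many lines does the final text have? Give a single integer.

Hunk 1: at line 7 remove [wqiu] add [ijuez] -> 11 lines: cgk dfl rsu wwm dqw jbf ujqeh ijuez jib xso ebgw
Hunk 2: at line 4 remove [jbf,ujqeh] add [cch,kex,sgj] -> 12 lines: cgk dfl rsu wwm dqw cch kex sgj ijuez jib xso ebgw
Hunk 3: at line 10 remove [xso] add [trhli,ukzh] -> 13 lines: cgk dfl rsu wwm dqw cch kex sgj ijuez jib trhli ukzh ebgw
Hunk 4: at line 3 remove [wwm] add [cuu,rraas,dbbu] -> 15 lines: cgk dfl rsu cuu rraas dbbu dqw cch kex sgj ijuez jib trhli ukzh ebgw
Hunk 5: at line 5 remove [dbbu,dqw,cch] add [bilr] -> 13 lines: cgk dfl rsu cuu rraas bilr kex sgj ijuez jib trhli ukzh ebgw
Hunk 6: at line 3 remove [rraas] add [hdfg,mdr] -> 14 lines: cgk dfl rsu cuu hdfg mdr bilr kex sgj ijuez jib trhli ukzh ebgw
Hunk 7: at line 1 remove [dfl,rsu,cuu] add [tlni,wbwlu,tom] -> 14 lines: cgk tlni wbwlu tom hdfg mdr bilr kex sgj ijuez jib trhli ukzh ebgw
Final line count: 14

Answer: 14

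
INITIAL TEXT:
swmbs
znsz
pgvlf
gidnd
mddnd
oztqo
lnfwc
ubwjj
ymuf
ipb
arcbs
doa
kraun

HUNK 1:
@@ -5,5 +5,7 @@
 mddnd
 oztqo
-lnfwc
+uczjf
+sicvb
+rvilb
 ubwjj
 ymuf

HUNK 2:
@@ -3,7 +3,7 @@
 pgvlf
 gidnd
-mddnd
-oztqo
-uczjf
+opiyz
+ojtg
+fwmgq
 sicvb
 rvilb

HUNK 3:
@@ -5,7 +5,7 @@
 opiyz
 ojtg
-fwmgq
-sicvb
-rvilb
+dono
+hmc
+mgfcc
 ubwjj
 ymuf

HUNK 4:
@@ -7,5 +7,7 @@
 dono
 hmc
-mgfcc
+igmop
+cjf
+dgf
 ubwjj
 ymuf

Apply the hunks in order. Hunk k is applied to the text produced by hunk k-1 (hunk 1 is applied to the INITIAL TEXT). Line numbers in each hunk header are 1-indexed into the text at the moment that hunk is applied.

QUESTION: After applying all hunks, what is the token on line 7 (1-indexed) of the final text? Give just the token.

Hunk 1: at line 5 remove [lnfwc] add [uczjf,sicvb,rvilb] -> 15 lines: swmbs znsz pgvlf gidnd mddnd oztqo uczjf sicvb rvilb ubwjj ymuf ipb arcbs doa kraun
Hunk 2: at line 3 remove [mddnd,oztqo,uczjf] add [opiyz,ojtg,fwmgq] -> 15 lines: swmbs znsz pgvlf gidnd opiyz ojtg fwmgq sicvb rvilb ubwjj ymuf ipb arcbs doa kraun
Hunk 3: at line 5 remove [fwmgq,sicvb,rvilb] add [dono,hmc,mgfcc] -> 15 lines: swmbs znsz pgvlf gidnd opiyz ojtg dono hmc mgfcc ubwjj ymuf ipb arcbs doa kraun
Hunk 4: at line 7 remove [mgfcc] add [igmop,cjf,dgf] -> 17 lines: swmbs znsz pgvlf gidnd opiyz ojtg dono hmc igmop cjf dgf ubwjj ymuf ipb arcbs doa kraun
Final line 7: dono

Answer: dono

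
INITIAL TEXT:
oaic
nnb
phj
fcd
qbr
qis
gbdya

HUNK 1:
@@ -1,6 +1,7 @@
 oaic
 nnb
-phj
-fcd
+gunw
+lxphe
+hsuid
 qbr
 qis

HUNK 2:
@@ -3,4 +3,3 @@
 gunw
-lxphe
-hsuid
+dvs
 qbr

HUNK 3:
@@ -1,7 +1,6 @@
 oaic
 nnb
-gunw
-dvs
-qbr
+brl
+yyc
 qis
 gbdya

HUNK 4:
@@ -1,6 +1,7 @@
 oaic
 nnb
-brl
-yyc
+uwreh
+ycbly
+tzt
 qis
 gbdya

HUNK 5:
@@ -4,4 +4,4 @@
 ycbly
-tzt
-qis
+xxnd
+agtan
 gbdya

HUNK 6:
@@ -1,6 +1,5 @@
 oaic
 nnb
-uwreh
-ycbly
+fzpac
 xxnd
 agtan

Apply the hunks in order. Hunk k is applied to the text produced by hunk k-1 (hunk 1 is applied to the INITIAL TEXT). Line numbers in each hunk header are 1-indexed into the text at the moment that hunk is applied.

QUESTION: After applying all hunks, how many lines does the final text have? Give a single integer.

Answer: 6

Derivation:
Hunk 1: at line 1 remove [phj,fcd] add [gunw,lxphe,hsuid] -> 8 lines: oaic nnb gunw lxphe hsuid qbr qis gbdya
Hunk 2: at line 3 remove [lxphe,hsuid] add [dvs] -> 7 lines: oaic nnb gunw dvs qbr qis gbdya
Hunk 3: at line 1 remove [gunw,dvs,qbr] add [brl,yyc] -> 6 lines: oaic nnb brl yyc qis gbdya
Hunk 4: at line 1 remove [brl,yyc] add [uwreh,ycbly,tzt] -> 7 lines: oaic nnb uwreh ycbly tzt qis gbdya
Hunk 5: at line 4 remove [tzt,qis] add [xxnd,agtan] -> 7 lines: oaic nnb uwreh ycbly xxnd agtan gbdya
Hunk 6: at line 1 remove [uwreh,ycbly] add [fzpac] -> 6 lines: oaic nnb fzpac xxnd agtan gbdya
Final line count: 6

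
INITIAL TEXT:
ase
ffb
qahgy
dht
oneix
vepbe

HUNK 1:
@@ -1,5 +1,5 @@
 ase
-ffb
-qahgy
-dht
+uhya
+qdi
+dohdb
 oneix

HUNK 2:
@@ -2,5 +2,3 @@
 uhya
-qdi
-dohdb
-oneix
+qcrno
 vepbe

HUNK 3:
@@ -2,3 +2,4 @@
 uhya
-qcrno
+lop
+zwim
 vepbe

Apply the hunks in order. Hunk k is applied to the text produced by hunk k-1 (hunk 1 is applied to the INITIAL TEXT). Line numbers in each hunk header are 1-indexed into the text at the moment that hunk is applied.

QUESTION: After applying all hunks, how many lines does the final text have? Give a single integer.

Hunk 1: at line 1 remove [ffb,qahgy,dht] add [uhya,qdi,dohdb] -> 6 lines: ase uhya qdi dohdb oneix vepbe
Hunk 2: at line 2 remove [qdi,dohdb,oneix] add [qcrno] -> 4 lines: ase uhya qcrno vepbe
Hunk 3: at line 2 remove [qcrno] add [lop,zwim] -> 5 lines: ase uhya lop zwim vepbe
Final line count: 5

Answer: 5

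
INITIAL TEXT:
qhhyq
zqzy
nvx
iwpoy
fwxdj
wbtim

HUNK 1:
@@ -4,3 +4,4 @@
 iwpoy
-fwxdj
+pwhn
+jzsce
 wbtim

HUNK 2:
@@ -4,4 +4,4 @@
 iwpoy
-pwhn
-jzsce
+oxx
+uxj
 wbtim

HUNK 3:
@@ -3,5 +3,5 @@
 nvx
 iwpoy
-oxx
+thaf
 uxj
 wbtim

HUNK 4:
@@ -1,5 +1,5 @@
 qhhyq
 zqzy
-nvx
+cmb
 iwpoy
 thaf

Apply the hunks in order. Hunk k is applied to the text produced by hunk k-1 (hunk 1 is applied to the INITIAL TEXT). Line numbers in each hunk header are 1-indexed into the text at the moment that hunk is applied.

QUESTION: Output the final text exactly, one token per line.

Answer: qhhyq
zqzy
cmb
iwpoy
thaf
uxj
wbtim

Derivation:
Hunk 1: at line 4 remove [fwxdj] add [pwhn,jzsce] -> 7 lines: qhhyq zqzy nvx iwpoy pwhn jzsce wbtim
Hunk 2: at line 4 remove [pwhn,jzsce] add [oxx,uxj] -> 7 lines: qhhyq zqzy nvx iwpoy oxx uxj wbtim
Hunk 3: at line 3 remove [oxx] add [thaf] -> 7 lines: qhhyq zqzy nvx iwpoy thaf uxj wbtim
Hunk 4: at line 1 remove [nvx] add [cmb] -> 7 lines: qhhyq zqzy cmb iwpoy thaf uxj wbtim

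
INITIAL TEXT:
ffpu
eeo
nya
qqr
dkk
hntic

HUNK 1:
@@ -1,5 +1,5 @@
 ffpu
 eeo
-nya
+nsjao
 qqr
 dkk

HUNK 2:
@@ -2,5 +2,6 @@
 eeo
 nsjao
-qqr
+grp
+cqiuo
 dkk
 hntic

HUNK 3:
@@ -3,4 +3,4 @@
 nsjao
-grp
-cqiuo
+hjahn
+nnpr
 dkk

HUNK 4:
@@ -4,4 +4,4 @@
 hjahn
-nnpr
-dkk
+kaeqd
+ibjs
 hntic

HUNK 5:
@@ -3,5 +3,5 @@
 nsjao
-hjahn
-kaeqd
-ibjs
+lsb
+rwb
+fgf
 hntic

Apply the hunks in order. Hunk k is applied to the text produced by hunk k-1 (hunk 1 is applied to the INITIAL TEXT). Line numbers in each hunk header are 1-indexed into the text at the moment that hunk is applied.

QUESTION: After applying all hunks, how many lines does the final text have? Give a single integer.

Hunk 1: at line 1 remove [nya] add [nsjao] -> 6 lines: ffpu eeo nsjao qqr dkk hntic
Hunk 2: at line 2 remove [qqr] add [grp,cqiuo] -> 7 lines: ffpu eeo nsjao grp cqiuo dkk hntic
Hunk 3: at line 3 remove [grp,cqiuo] add [hjahn,nnpr] -> 7 lines: ffpu eeo nsjao hjahn nnpr dkk hntic
Hunk 4: at line 4 remove [nnpr,dkk] add [kaeqd,ibjs] -> 7 lines: ffpu eeo nsjao hjahn kaeqd ibjs hntic
Hunk 5: at line 3 remove [hjahn,kaeqd,ibjs] add [lsb,rwb,fgf] -> 7 lines: ffpu eeo nsjao lsb rwb fgf hntic
Final line count: 7

Answer: 7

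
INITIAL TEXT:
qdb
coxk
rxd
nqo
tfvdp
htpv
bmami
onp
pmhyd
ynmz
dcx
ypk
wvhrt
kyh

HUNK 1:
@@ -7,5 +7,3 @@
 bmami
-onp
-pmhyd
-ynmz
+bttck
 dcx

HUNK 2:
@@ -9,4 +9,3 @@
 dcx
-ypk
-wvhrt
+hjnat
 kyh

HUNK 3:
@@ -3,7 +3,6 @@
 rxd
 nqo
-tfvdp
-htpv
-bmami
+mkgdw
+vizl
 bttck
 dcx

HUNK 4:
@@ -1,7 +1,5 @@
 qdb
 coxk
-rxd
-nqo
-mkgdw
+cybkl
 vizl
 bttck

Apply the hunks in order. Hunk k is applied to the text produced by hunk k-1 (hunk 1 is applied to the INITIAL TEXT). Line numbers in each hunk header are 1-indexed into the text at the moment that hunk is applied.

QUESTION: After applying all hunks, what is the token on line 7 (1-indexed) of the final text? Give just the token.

Hunk 1: at line 7 remove [onp,pmhyd,ynmz] add [bttck] -> 12 lines: qdb coxk rxd nqo tfvdp htpv bmami bttck dcx ypk wvhrt kyh
Hunk 2: at line 9 remove [ypk,wvhrt] add [hjnat] -> 11 lines: qdb coxk rxd nqo tfvdp htpv bmami bttck dcx hjnat kyh
Hunk 3: at line 3 remove [tfvdp,htpv,bmami] add [mkgdw,vizl] -> 10 lines: qdb coxk rxd nqo mkgdw vizl bttck dcx hjnat kyh
Hunk 4: at line 1 remove [rxd,nqo,mkgdw] add [cybkl] -> 8 lines: qdb coxk cybkl vizl bttck dcx hjnat kyh
Final line 7: hjnat

Answer: hjnat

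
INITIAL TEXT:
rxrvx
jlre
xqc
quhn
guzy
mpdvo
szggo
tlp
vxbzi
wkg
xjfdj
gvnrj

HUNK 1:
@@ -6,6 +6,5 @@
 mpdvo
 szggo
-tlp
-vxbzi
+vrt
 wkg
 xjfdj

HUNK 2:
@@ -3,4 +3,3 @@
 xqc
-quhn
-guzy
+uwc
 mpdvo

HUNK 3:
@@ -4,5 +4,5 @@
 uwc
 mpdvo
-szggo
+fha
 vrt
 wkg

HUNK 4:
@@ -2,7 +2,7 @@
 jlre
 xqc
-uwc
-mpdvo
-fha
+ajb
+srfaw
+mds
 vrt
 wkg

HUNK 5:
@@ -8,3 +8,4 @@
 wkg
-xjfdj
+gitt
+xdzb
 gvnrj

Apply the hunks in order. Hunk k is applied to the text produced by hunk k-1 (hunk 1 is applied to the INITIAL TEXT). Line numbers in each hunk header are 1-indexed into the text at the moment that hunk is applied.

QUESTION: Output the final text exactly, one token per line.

Answer: rxrvx
jlre
xqc
ajb
srfaw
mds
vrt
wkg
gitt
xdzb
gvnrj

Derivation:
Hunk 1: at line 6 remove [tlp,vxbzi] add [vrt] -> 11 lines: rxrvx jlre xqc quhn guzy mpdvo szggo vrt wkg xjfdj gvnrj
Hunk 2: at line 3 remove [quhn,guzy] add [uwc] -> 10 lines: rxrvx jlre xqc uwc mpdvo szggo vrt wkg xjfdj gvnrj
Hunk 3: at line 4 remove [szggo] add [fha] -> 10 lines: rxrvx jlre xqc uwc mpdvo fha vrt wkg xjfdj gvnrj
Hunk 4: at line 2 remove [uwc,mpdvo,fha] add [ajb,srfaw,mds] -> 10 lines: rxrvx jlre xqc ajb srfaw mds vrt wkg xjfdj gvnrj
Hunk 5: at line 8 remove [xjfdj] add [gitt,xdzb] -> 11 lines: rxrvx jlre xqc ajb srfaw mds vrt wkg gitt xdzb gvnrj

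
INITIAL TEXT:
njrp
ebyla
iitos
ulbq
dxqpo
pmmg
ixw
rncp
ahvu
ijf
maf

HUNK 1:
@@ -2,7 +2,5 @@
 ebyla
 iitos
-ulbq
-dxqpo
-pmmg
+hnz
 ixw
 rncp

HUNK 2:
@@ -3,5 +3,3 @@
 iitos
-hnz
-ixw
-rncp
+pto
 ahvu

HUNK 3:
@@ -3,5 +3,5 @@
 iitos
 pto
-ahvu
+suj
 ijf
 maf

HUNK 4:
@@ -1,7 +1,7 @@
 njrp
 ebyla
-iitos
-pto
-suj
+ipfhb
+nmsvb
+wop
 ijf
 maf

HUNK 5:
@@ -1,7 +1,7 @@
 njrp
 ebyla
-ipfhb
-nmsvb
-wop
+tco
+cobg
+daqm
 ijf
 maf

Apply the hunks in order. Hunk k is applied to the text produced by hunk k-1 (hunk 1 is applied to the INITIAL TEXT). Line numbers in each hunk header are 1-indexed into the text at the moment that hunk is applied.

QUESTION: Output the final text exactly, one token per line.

Answer: njrp
ebyla
tco
cobg
daqm
ijf
maf

Derivation:
Hunk 1: at line 2 remove [ulbq,dxqpo,pmmg] add [hnz] -> 9 lines: njrp ebyla iitos hnz ixw rncp ahvu ijf maf
Hunk 2: at line 3 remove [hnz,ixw,rncp] add [pto] -> 7 lines: njrp ebyla iitos pto ahvu ijf maf
Hunk 3: at line 3 remove [ahvu] add [suj] -> 7 lines: njrp ebyla iitos pto suj ijf maf
Hunk 4: at line 1 remove [iitos,pto,suj] add [ipfhb,nmsvb,wop] -> 7 lines: njrp ebyla ipfhb nmsvb wop ijf maf
Hunk 5: at line 1 remove [ipfhb,nmsvb,wop] add [tco,cobg,daqm] -> 7 lines: njrp ebyla tco cobg daqm ijf maf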